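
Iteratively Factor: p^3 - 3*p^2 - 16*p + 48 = (p - 3)*(p^2 - 16) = (p - 3)*(p + 4)*(p - 4)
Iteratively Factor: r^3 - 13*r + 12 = (r - 1)*(r^2 + r - 12) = (r - 3)*(r - 1)*(r + 4)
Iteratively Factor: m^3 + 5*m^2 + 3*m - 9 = (m + 3)*(m^2 + 2*m - 3) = (m + 3)^2*(m - 1)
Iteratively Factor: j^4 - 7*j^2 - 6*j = (j + 2)*(j^3 - 2*j^2 - 3*j) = (j + 1)*(j + 2)*(j^2 - 3*j) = j*(j + 1)*(j + 2)*(j - 3)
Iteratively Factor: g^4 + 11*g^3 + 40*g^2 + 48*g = (g)*(g^3 + 11*g^2 + 40*g + 48) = g*(g + 4)*(g^2 + 7*g + 12) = g*(g + 3)*(g + 4)*(g + 4)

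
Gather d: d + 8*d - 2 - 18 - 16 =9*d - 36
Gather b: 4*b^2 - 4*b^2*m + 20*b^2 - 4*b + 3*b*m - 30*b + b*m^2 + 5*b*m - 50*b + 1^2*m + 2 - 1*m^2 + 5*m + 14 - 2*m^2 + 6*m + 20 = b^2*(24 - 4*m) + b*(m^2 + 8*m - 84) - 3*m^2 + 12*m + 36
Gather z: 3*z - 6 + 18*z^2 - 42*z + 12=18*z^2 - 39*z + 6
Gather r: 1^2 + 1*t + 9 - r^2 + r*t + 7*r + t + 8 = -r^2 + r*(t + 7) + 2*t + 18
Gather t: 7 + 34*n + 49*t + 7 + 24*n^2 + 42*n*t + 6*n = 24*n^2 + 40*n + t*(42*n + 49) + 14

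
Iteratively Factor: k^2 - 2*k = (k - 2)*(k)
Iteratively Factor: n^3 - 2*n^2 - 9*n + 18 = (n - 2)*(n^2 - 9) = (n - 2)*(n + 3)*(n - 3)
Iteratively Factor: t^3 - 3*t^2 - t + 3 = (t - 1)*(t^2 - 2*t - 3) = (t - 3)*(t - 1)*(t + 1)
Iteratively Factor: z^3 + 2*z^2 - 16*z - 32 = (z + 4)*(z^2 - 2*z - 8) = (z + 2)*(z + 4)*(z - 4)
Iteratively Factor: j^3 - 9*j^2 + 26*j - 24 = (j - 3)*(j^2 - 6*j + 8) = (j - 3)*(j - 2)*(j - 4)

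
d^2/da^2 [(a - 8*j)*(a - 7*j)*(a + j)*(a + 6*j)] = 12*a^2 - 48*a*j - 86*j^2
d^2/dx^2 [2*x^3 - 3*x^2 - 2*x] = 12*x - 6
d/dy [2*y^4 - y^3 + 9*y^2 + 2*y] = 8*y^3 - 3*y^2 + 18*y + 2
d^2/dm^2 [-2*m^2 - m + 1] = -4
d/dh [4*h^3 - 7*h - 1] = 12*h^2 - 7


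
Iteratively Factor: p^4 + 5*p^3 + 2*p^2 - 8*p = (p)*(p^3 + 5*p^2 + 2*p - 8) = p*(p - 1)*(p^2 + 6*p + 8) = p*(p - 1)*(p + 4)*(p + 2)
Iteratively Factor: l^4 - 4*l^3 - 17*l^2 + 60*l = (l - 5)*(l^3 + l^2 - 12*l) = l*(l - 5)*(l^2 + l - 12) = l*(l - 5)*(l + 4)*(l - 3)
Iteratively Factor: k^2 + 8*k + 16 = (k + 4)*(k + 4)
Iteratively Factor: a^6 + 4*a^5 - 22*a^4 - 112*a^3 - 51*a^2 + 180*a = (a - 5)*(a^5 + 9*a^4 + 23*a^3 + 3*a^2 - 36*a) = a*(a - 5)*(a^4 + 9*a^3 + 23*a^2 + 3*a - 36) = a*(a - 5)*(a + 3)*(a^3 + 6*a^2 + 5*a - 12) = a*(a - 5)*(a + 3)^2*(a^2 + 3*a - 4) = a*(a - 5)*(a - 1)*(a + 3)^2*(a + 4)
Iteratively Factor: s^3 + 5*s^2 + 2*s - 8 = (s + 2)*(s^2 + 3*s - 4) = (s - 1)*(s + 2)*(s + 4)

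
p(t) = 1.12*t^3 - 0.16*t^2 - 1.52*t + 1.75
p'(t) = 3.36*t^2 - 0.32*t - 1.52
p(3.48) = 41.72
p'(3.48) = 38.06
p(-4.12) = -73.03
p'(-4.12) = 56.83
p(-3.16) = -30.39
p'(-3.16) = 33.04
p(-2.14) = -6.71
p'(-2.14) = 14.55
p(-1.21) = 1.37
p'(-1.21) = 3.79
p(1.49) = 2.83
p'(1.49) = 5.46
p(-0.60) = 2.36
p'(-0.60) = -0.12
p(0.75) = 0.99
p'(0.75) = 0.13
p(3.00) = 25.99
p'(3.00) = 27.76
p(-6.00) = -236.81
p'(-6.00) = 121.36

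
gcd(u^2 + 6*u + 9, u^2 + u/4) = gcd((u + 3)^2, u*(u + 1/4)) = 1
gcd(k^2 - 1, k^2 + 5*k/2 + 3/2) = k + 1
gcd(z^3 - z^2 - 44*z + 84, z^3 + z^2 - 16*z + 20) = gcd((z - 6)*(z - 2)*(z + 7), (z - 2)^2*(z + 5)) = z - 2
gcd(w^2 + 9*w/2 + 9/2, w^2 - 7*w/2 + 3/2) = 1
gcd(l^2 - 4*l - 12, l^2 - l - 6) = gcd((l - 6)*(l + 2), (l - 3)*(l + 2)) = l + 2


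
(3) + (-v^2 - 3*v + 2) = -v^2 - 3*v + 5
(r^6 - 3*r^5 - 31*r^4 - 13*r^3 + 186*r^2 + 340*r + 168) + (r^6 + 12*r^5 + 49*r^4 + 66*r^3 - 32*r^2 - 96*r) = 2*r^6 + 9*r^5 + 18*r^4 + 53*r^3 + 154*r^2 + 244*r + 168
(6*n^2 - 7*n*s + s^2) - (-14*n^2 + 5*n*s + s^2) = 20*n^2 - 12*n*s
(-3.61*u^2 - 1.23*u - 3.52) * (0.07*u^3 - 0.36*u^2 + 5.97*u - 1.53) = -0.2527*u^5 + 1.2135*u^4 - 21.3553*u^3 - 0.5526*u^2 - 19.1325*u + 5.3856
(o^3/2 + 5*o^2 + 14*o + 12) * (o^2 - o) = o^5/2 + 9*o^4/2 + 9*o^3 - 2*o^2 - 12*o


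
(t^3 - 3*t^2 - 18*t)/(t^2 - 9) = t*(t - 6)/(t - 3)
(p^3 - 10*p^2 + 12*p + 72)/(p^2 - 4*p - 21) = (-p^3 + 10*p^2 - 12*p - 72)/(-p^2 + 4*p + 21)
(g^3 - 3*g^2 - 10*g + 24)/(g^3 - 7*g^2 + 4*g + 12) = (g^2 - g - 12)/(g^2 - 5*g - 6)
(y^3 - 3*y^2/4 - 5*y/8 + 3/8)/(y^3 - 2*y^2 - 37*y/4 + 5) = (4*y^2 - y - 3)/(2*(2*y^2 - 3*y - 20))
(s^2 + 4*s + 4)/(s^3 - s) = (s^2 + 4*s + 4)/(s^3 - s)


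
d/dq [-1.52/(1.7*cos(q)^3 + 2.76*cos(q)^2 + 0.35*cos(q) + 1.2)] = (7.752*sin(q)^2 - 8.3904*cos(q) - 8.284)*sin(q)/(1.7*cos(q)^3 + 2.76*cos(q)^2 + 0.35*cos(q) + 1.2)^2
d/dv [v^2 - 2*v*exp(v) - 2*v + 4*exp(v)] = -2*v*exp(v) + 2*v + 2*exp(v) - 2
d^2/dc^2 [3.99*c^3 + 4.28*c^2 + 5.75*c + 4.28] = 23.94*c + 8.56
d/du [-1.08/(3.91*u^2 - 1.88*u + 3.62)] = (8.4456*u - 2.0304)/(3.91*u^2 - 1.88*u + 3.62)^2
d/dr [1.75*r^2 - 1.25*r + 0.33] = 3.5*r - 1.25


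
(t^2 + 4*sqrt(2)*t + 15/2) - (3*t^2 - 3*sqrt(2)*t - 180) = -2*t^2 + 7*sqrt(2)*t + 375/2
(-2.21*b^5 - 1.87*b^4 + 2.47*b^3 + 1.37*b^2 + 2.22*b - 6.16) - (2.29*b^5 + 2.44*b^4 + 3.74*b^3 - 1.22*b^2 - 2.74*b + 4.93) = -4.5*b^5 - 4.31*b^4 - 1.27*b^3 + 2.59*b^2 + 4.96*b - 11.09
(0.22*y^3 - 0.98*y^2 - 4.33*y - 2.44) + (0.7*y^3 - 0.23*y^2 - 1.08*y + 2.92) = 0.92*y^3 - 1.21*y^2 - 5.41*y + 0.48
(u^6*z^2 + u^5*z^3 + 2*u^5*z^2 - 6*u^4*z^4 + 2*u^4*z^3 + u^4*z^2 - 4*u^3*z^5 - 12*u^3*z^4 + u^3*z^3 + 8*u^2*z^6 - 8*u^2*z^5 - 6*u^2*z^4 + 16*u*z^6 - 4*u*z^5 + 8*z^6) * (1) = u^6*z^2 + u^5*z^3 + 2*u^5*z^2 - 6*u^4*z^4 + 2*u^4*z^3 + u^4*z^2 - 4*u^3*z^5 - 12*u^3*z^4 + u^3*z^3 + 8*u^2*z^6 - 8*u^2*z^5 - 6*u^2*z^4 + 16*u*z^6 - 4*u*z^5 + 8*z^6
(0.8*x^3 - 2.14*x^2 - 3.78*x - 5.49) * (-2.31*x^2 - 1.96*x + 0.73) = -1.848*x^5 + 3.3754*x^4 + 13.5102*x^3 + 18.5285*x^2 + 8.001*x - 4.0077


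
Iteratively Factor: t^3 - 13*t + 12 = (t - 1)*(t^2 + t - 12) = (t - 3)*(t - 1)*(t + 4)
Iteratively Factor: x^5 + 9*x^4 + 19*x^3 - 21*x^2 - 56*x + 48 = (x - 1)*(x^4 + 10*x^3 + 29*x^2 + 8*x - 48) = (x - 1)*(x + 4)*(x^3 + 6*x^2 + 5*x - 12) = (x - 1)*(x + 3)*(x + 4)*(x^2 + 3*x - 4) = (x - 1)^2*(x + 3)*(x + 4)*(x + 4)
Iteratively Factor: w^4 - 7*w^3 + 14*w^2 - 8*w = (w - 4)*(w^3 - 3*w^2 + 2*w) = (w - 4)*(w - 1)*(w^2 - 2*w) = (w - 4)*(w - 2)*(w - 1)*(w)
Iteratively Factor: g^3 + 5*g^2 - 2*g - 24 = (g + 4)*(g^2 + g - 6) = (g + 3)*(g + 4)*(g - 2)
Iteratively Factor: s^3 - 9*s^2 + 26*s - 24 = (s - 3)*(s^2 - 6*s + 8) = (s - 3)*(s - 2)*(s - 4)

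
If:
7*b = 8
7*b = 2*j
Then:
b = 8/7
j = 4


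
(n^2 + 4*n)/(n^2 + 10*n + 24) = n/(n + 6)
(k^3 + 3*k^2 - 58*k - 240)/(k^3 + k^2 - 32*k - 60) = (k^2 - 2*k - 48)/(k^2 - 4*k - 12)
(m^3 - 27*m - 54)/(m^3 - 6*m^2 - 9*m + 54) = (m + 3)/(m - 3)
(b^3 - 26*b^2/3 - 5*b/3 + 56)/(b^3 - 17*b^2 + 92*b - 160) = (b^2 - 2*b/3 - 7)/(b^2 - 9*b + 20)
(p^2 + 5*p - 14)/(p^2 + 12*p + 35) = (p - 2)/(p + 5)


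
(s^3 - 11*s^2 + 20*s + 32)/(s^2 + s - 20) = (s^2 - 7*s - 8)/(s + 5)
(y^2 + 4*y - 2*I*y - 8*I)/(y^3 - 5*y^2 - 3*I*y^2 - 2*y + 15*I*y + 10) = (y + 4)/(y^2 - y*(5 + I) + 5*I)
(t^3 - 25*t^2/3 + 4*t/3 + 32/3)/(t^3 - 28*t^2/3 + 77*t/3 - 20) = (t^2 - 7*t - 8)/(t^2 - 8*t + 15)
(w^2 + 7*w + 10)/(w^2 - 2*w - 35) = (w + 2)/(w - 7)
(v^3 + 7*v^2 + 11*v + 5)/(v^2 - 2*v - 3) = (v^2 + 6*v + 5)/(v - 3)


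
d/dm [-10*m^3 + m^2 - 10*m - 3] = -30*m^2 + 2*m - 10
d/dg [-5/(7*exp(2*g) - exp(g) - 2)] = (70*exp(g) - 5)*exp(g)/(-7*exp(2*g) + exp(g) + 2)^2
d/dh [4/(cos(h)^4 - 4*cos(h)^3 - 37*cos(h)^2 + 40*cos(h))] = 8*(2*cos(h)^3 - 6*cos(h)^2 - 37*cos(h) + 20)*sin(h)/((cos(h)^3 - 4*cos(h)^2 - 37*cos(h) + 40)^2*cos(h)^2)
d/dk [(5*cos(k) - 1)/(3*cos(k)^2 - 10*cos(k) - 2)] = (15*cos(k)^2 - 6*cos(k) + 20)*sin(k)/(3*sin(k)^2 + 10*cos(k) - 1)^2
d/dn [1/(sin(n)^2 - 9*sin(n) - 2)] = (9 - 2*sin(n))*cos(n)/(9*sin(n) + cos(n)^2 + 1)^2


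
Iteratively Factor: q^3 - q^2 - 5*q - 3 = (q - 3)*(q^2 + 2*q + 1) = (q - 3)*(q + 1)*(q + 1)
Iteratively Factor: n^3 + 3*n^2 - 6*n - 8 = (n - 2)*(n^2 + 5*n + 4) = (n - 2)*(n + 4)*(n + 1)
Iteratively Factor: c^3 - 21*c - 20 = (c + 4)*(c^2 - 4*c - 5) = (c + 1)*(c + 4)*(c - 5)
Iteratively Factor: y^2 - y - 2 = (y + 1)*(y - 2)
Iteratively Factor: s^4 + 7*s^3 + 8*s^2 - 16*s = (s)*(s^3 + 7*s^2 + 8*s - 16) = s*(s + 4)*(s^2 + 3*s - 4) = s*(s + 4)^2*(s - 1)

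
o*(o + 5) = o^2 + 5*o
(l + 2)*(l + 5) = l^2 + 7*l + 10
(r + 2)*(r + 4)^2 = r^3 + 10*r^2 + 32*r + 32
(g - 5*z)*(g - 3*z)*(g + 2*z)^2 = g^4 - 4*g^3*z - 13*g^2*z^2 + 28*g*z^3 + 60*z^4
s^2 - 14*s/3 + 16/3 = (s - 8/3)*(s - 2)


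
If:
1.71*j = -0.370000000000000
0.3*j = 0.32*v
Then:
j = -0.22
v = -0.20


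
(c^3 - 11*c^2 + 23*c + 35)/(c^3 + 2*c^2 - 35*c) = (c^2 - 6*c - 7)/(c*(c + 7))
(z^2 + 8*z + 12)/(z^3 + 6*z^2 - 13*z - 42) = (z + 6)/(z^2 + 4*z - 21)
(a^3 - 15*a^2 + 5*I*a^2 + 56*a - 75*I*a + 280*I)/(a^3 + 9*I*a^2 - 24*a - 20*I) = (a^2 - 15*a + 56)/(a^2 + 4*I*a - 4)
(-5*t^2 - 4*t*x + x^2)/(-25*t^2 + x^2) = (t + x)/(5*t + x)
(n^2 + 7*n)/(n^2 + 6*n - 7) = n/(n - 1)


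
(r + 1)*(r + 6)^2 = r^3 + 13*r^2 + 48*r + 36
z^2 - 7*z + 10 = (z - 5)*(z - 2)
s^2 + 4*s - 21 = (s - 3)*(s + 7)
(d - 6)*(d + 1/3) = d^2 - 17*d/3 - 2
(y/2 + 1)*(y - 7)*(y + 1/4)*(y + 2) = y^4/2 - 11*y^3/8 - 99*y^2/8 - 17*y - 7/2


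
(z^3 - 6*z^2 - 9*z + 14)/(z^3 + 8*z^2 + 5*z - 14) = (z - 7)/(z + 7)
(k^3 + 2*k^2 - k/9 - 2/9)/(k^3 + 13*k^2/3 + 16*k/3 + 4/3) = (k - 1/3)/(k + 2)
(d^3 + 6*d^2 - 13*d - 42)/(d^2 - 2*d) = (d^3 + 6*d^2 - 13*d - 42)/(d*(d - 2))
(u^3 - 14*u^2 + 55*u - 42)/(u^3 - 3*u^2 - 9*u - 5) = (-u^3 + 14*u^2 - 55*u + 42)/(-u^3 + 3*u^2 + 9*u + 5)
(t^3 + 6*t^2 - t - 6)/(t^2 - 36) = (t^2 - 1)/(t - 6)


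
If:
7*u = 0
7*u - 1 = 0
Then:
No Solution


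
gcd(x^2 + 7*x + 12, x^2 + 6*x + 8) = x + 4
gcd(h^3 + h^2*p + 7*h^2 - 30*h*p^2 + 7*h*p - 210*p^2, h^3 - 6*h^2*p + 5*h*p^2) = -h + 5*p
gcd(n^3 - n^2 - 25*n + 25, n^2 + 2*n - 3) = n - 1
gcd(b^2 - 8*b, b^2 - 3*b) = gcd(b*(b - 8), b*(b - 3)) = b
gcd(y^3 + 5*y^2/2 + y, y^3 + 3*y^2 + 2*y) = y^2 + 2*y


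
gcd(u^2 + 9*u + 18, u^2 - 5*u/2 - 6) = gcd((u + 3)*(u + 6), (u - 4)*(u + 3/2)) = 1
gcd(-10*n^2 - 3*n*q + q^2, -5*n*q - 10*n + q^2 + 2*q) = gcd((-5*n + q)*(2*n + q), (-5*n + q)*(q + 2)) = -5*n + q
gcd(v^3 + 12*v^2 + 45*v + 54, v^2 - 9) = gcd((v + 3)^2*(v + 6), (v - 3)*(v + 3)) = v + 3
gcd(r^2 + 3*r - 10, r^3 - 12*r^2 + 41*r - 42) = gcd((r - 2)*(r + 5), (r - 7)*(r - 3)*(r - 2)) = r - 2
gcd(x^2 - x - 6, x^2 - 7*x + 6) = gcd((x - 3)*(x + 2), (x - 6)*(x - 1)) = 1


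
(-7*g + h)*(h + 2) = -7*g*h - 14*g + h^2 + 2*h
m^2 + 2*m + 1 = (m + 1)^2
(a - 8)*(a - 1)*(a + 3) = a^3 - 6*a^2 - 19*a + 24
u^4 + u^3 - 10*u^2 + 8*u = u*(u - 2)*(u - 1)*(u + 4)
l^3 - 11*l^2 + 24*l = l*(l - 8)*(l - 3)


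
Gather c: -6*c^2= -6*c^2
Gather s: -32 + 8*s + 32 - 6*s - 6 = 2*s - 6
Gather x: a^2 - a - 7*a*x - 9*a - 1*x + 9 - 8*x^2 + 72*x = a^2 - 10*a - 8*x^2 + x*(71 - 7*a) + 9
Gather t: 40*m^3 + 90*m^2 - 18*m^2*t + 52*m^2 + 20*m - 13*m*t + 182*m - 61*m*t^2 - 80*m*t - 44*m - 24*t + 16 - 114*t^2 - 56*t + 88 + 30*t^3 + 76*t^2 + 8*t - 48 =40*m^3 + 142*m^2 + 158*m + 30*t^3 + t^2*(-61*m - 38) + t*(-18*m^2 - 93*m - 72) + 56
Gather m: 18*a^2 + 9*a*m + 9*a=18*a^2 + 9*a*m + 9*a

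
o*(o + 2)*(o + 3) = o^3 + 5*o^2 + 6*o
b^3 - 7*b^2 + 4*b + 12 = (b - 6)*(b - 2)*(b + 1)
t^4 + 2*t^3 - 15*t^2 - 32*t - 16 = (t - 4)*(t + 1)^2*(t + 4)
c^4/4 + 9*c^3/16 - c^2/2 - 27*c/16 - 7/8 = (c/4 + 1/2)*(c - 7/4)*(c + 1)^2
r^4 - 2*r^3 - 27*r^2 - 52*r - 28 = (r - 7)*(r + 1)*(r + 2)^2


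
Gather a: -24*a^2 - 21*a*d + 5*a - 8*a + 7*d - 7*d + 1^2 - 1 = -24*a^2 + a*(-21*d - 3)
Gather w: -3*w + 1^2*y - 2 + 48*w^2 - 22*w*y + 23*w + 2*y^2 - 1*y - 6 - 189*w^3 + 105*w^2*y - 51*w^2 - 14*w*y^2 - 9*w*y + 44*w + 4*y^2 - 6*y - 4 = -189*w^3 + w^2*(105*y - 3) + w*(-14*y^2 - 31*y + 64) + 6*y^2 - 6*y - 12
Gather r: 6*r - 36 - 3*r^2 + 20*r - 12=-3*r^2 + 26*r - 48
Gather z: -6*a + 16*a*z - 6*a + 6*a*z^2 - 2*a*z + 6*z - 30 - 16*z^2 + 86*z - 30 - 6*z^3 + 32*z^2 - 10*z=-12*a - 6*z^3 + z^2*(6*a + 16) + z*(14*a + 82) - 60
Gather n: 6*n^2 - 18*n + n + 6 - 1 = 6*n^2 - 17*n + 5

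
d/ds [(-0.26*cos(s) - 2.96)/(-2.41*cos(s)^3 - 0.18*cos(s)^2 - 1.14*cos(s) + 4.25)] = (1.2532*cos(s)^3 + 21.4476*cos(s)^2 + 1.0656*cos(s) + 4.4794)*sin(s)/(5.8081*cos(s)^6 + 0.8676*cos(s)^5 + 5.5272*cos(s)^4 - 20.0746*cos(s)^3 - 0.2304*cos(s)^2 - 9.69*cos(s) + 18.0625)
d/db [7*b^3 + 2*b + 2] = 21*b^2 + 2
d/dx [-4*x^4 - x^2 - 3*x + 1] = -16*x^3 - 2*x - 3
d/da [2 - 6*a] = -6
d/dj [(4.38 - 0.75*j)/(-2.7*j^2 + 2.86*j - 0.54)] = (-2.025*j^2 + 23.652*j - 12.1218)/(7.29*j^4 - 15.444*j^3 + 11.0956*j^2 - 3.0888*j + 0.2916)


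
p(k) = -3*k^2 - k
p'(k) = -6*k - 1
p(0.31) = -0.60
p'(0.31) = -2.86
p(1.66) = -9.93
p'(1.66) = -10.96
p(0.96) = -3.72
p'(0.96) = -6.76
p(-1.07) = -2.36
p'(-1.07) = 5.42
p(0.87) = -3.14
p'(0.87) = -6.22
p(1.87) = -12.36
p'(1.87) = -12.22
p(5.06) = -81.87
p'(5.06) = -31.36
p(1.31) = -6.46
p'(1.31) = -8.86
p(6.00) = -114.00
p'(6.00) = -37.00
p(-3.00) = -24.00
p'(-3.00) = 17.00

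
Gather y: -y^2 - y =-y^2 - y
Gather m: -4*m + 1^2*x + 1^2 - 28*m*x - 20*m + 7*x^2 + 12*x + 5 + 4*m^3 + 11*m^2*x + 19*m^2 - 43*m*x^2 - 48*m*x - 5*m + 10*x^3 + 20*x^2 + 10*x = 4*m^3 + m^2*(11*x + 19) + m*(-43*x^2 - 76*x - 29) + 10*x^3 + 27*x^2 + 23*x + 6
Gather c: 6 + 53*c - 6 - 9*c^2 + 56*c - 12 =-9*c^2 + 109*c - 12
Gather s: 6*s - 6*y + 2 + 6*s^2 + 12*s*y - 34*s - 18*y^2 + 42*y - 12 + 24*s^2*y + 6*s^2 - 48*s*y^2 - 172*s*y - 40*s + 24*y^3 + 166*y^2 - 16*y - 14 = s^2*(24*y + 12) + s*(-48*y^2 - 160*y - 68) + 24*y^3 + 148*y^2 + 20*y - 24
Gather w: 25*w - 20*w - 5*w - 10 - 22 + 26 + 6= 0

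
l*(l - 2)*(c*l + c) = c*l^3 - c*l^2 - 2*c*l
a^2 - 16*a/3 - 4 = (a - 6)*(a + 2/3)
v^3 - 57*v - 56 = (v - 8)*(v + 1)*(v + 7)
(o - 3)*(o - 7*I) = o^2 - 3*o - 7*I*o + 21*I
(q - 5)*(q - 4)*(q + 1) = q^3 - 8*q^2 + 11*q + 20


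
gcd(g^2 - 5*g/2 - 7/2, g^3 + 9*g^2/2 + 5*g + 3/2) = g + 1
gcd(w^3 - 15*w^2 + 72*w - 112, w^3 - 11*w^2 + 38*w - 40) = w - 4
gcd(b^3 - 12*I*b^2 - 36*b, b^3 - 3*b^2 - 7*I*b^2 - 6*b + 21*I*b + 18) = b - 6*I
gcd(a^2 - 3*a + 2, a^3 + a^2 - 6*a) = a - 2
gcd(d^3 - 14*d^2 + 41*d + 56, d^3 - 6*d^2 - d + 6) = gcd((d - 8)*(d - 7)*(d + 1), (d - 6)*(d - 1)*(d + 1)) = d + 1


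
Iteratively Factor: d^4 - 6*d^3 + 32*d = (d - 4)*(d^3 - 2*d^2 - 8*d) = (d - 4)^2*(d^2 + 2*d) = (d - 4)^2*(d + 2)*(d)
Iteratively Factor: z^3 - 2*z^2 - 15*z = (z)*(z^2 - 2*z - 15) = z*(z + 3)*(z - 5)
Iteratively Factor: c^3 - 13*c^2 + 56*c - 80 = (c - 5)*(c^2 - 8*c + 16) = (c - 5)*(c - 4)*(c - 4)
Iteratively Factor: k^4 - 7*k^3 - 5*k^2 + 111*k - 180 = (k - 5)*(k^3 - 2*k^2 - 15*k + 36) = (k - 5)*(k + 4)*(k^2 - 6*k + 9) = (k - 5)*(k - 3)*(k + 4)*(k - 3)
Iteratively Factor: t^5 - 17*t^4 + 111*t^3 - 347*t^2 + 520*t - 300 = (t - 5)*(t^4 - 12*t^3 + 51*t^2 - 92*t + 60) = (t - 5)^2*(t^3 - 7*t^2 + 16*t - 12) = (t - 5)^2*(t - 2)*(t^2 - 5*t + 6) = (t - 5)^2*(t - 2)^2*(t - 3)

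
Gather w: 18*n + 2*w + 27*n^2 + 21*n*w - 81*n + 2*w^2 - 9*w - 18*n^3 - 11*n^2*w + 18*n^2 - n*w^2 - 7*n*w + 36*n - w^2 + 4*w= -18*n^3 + 45*n^2 - 27*n + w^2*(1 - n) + w*(-11*n^2 + 14*n - 3)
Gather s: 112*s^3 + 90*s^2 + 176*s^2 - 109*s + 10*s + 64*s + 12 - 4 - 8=112*s^3 + 266*s^2 - 35*s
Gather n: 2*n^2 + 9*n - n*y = 2*n^2 + n*(9 - y)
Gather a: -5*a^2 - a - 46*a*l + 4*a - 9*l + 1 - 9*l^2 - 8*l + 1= -5*a^2 + a*(3 - 46*l) - 9*l^2 - 17*l + 2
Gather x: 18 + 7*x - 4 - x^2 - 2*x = -x^2 + 5*x + 14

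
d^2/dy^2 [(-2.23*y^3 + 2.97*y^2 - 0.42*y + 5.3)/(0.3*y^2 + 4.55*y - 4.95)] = (-4.44089209850063e-16*y^5 - 1.4210854715202e-14*y^4 - 107.13995*y^3 + 330.67575*y^2 - 288.17865*y + 361.81345)/(0.027*y^6 + 1.2285*y^5 + 17.29575*y^4 + 53.655875*y^3 - 285.379875*y^2 + 334.459125*y - 121.287375)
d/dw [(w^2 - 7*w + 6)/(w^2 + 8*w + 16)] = 5*(3*w - 8)/(w^3 + 12*w^2 + 48*w + 64)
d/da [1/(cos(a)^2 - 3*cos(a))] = (2*cos(a) - 3)*sin(a)/((cos(a) - 3)^2*cos(a)^2)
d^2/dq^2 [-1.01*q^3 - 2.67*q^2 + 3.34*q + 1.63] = -6.06*q - 5.34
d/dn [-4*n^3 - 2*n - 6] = -12*n^2 - 2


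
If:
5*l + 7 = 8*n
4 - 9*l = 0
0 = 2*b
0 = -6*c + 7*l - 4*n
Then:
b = 0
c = -1/4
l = 4/9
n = 83/72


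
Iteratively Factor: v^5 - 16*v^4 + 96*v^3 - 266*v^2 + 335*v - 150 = (v - 5)*(v^4 - 11*v^3 + 41*v^2 - 61*v + 30) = (v - 5)*(v - 1)*(v^3 - 10*v^2 + 31*v - 30) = (v - 5)*(v - 2)*(v - 1)*(v^2 - 8*v + 15) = (v - 5)^2*(v - 2)*(v - 1)*(v - 3)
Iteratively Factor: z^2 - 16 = (z - 4)*(z + 4)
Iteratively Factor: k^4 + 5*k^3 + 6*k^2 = (k + 3)*(k^3 + 2*k^2) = k*(k + 3)*(k^2 + 2*k) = k^2*(k + 3)*(k + 2)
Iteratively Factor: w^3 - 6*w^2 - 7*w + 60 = (w + 3)*(w^2 - 9*w + 20) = (w - 5)*(w + 3)*(w - 4)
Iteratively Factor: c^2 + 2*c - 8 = (c - 2)*(c + 4)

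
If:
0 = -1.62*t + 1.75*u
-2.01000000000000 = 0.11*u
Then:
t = -19.74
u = -18.27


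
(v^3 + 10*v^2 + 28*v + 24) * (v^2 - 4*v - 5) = v^5 + 6*v^4 - 17*v^3 - 138*v^2 - 236*v - 120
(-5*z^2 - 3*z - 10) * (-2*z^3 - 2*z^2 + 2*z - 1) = 10*z^5 + 16*z^4 + 16*z^3 + 19*z^2 - 17*z + 10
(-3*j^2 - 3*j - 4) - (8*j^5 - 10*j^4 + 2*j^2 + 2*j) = -8*j^5 + 10*j^4 - 5*j^2 - 5*j - 4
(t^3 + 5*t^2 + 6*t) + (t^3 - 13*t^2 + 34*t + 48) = 2*t^3 - 8*t^2 + 40*t + 48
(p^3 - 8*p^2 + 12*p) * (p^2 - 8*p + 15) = p^5 - 16*p^4 + 91*p^3 - 216*p^2 + 180*p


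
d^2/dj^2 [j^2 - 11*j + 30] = 2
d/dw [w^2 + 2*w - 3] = 2*w + 2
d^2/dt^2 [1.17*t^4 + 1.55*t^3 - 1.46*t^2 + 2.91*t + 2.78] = 14.04*t^2 + 9.3*t - 2.92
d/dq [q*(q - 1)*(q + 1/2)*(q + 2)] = 4*q^3 + 9*q^2/2 - 3*q - 1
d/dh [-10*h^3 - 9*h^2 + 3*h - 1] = -30*h^2 - 18*h + 3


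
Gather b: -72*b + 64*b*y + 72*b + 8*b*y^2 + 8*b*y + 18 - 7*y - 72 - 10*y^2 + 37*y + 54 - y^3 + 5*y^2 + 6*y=b*(8*y^2 + 72*y) - y^3 - 5*y^2 + 36*y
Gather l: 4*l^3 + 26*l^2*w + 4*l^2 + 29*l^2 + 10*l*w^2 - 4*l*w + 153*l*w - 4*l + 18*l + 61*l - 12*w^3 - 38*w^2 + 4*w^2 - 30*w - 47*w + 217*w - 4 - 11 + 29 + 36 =4*l^3 + l^2*(26*w + 33) + l*(10*w^2 + 149*w + 75) - 12*w^3 - 34*w^2 + 140*w + 50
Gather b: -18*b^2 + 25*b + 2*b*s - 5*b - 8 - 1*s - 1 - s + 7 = -18*b^2 + b*(2*s + 20) - 2*s - 2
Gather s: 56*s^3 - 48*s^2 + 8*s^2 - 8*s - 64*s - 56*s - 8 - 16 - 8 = 56*s^3 - 40*s^2 - 128*s - 32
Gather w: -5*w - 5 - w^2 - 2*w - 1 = -w^2 - 7*w - 6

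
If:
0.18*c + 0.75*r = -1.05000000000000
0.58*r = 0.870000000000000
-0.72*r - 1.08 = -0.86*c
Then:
No Solution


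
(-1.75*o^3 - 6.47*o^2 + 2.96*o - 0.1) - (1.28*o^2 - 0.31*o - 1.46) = -1.75*o^3 - 7.75*o^2 + 3.27*o + 1.36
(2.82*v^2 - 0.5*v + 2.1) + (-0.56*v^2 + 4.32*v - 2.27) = 2.26*v^2 + 3.82*v - 0.17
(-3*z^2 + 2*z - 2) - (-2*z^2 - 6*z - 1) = -z^2 + 8*z - 1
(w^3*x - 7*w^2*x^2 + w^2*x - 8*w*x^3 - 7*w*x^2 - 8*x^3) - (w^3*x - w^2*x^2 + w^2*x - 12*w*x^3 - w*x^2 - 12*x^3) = -6*w^2*x^2 + 4*w*x^3 - 6*w*x^2 + 4*x^3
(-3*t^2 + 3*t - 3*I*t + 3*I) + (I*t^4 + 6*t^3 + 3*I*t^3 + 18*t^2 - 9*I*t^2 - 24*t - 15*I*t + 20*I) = I*t^4 + 6*t^3 + 3*I*t^3 + 15*t^2 - 9*I*t^2 - 21*t - 18*I*t + 23*I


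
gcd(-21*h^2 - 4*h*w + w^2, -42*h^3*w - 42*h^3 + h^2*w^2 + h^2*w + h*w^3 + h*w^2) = 1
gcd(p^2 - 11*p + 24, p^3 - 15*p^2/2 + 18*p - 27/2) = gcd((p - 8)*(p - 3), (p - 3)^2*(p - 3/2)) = p - 3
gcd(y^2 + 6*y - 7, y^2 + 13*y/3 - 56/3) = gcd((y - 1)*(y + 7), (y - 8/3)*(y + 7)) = y + 7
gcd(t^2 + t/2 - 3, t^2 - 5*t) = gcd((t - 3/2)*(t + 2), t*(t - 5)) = 1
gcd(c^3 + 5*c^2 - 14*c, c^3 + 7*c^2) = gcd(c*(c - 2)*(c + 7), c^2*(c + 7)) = c^2 + 7*c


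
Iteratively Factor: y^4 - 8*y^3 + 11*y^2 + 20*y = (y - 4)*(y^3 - 4*y^2 - 5*y) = (y - 4)*(y + 1)*(y^2 - 5*y) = (y - 5)*(y - 4)*(y + 1)*(y)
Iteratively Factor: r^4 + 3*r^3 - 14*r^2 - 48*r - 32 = (r - 4)*(r^3 + 7*r^2 + 14*r + 8) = (r - 4)*(r + 4)*(r^2 + 3*r + 2) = (r - 4)*(r + 1)*(r + 4)*(r + 2)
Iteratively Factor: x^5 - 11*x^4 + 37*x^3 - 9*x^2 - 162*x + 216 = (x - 3)*(x^4 - 8*x^3 + 13*x^2 + 30*x - 72) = (x - 4)*(x - 3)*(x^3 - 4*x^2 - 3*x + 18) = (x - 4)*(x - 3)^2*(x^2 - x - 6) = (x - 4)*(x - 3)^2*(x + 2)*(x - 3)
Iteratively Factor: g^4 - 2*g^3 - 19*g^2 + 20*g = (g)*(g^3 - 2*g^2 - 19*g + 20) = g*(g + 4)*(g^2 - 6*g + 5) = g*(g - 5)*(g + 4)*(g - 1)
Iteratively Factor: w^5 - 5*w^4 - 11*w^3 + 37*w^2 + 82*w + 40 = (w + 1)*(w^4 - 6*w^3 - 5*w^2 + 42*w + 40) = (w - 5)*(w + 1)*(w^3 - w^2 - 10*w - 8) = (w - 5)*(w - 4)*(w + 1)*(w^2 + 3*w + 2) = (w - 5)*(w - 4)*(w + 1)*(w + 2)*(w + 1)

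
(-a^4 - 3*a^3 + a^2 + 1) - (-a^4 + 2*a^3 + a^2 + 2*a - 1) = -5*a^3 - 2*a + 2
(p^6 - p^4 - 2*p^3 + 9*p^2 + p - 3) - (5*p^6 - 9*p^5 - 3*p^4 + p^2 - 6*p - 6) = -4*p^6 + 9*p^5 + 2*p^4 - 2*p^3 + 8*p^2 + 7*p + 3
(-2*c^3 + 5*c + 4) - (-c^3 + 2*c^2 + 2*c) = -c^3 - 2*c^2 + 3*c + 4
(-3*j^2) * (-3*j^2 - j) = 9*j^4 + 3*j^3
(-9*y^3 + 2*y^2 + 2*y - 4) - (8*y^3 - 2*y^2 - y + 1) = -17*y^3 + 4*y^2 + 3*y - 5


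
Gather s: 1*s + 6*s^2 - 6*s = 6*s^2 - 5*s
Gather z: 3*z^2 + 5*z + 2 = 3*z^2 + 5*z + 2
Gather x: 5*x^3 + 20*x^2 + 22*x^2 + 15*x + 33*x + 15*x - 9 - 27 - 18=5*x^3 + 42*x^2 + 63*x - 54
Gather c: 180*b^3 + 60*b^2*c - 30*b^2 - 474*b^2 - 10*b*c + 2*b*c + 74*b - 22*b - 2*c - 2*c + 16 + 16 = 180*b^3 - 504*b^2 + 52*b + c*(60*b^2 - 8*b - 4) + 32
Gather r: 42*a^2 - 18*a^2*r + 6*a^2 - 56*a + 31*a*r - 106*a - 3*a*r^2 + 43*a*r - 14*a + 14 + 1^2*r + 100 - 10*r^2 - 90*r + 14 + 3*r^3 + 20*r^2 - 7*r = 48*a^2 - 176*a + 3*r^3 + r^2*(10 - 3*a) + r*(-18*a^2 + 74*a - 96) + 128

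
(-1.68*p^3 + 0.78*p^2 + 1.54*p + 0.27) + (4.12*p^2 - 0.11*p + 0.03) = -1.68*p^3 + 4.9*p^2 + 1.43*p + 0.3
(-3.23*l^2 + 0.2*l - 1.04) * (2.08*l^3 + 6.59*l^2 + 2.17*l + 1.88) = -6.7184*l^5 - 20.8697*l^4 - 7.8543*l^3 - 12.492*l^2 - 1.8808*l - 1.9552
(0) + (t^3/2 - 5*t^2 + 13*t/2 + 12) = t^3/2 - 5*t^2 + 13*t/2 + 12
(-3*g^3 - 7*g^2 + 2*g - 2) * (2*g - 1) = -6*g^4 - 11*g^3 + 11*g^2 - 6*g + 2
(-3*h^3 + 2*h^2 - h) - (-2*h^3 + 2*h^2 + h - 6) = -h^3 - 2*h + 6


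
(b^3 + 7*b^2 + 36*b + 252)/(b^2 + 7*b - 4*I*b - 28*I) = (b^2 + 36)/(b - 4*I)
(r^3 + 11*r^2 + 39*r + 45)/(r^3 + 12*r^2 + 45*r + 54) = (r + 5)/(r + 6)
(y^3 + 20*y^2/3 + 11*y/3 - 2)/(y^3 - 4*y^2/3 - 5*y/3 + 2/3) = (y + 6)/(y - 2)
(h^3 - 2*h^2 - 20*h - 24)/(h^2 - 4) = (h^2 - 4*h - 12)/(h - 2)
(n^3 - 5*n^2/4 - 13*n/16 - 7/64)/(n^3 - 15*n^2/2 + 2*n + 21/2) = (64*n^3 - 80*n^2 - 52*n - 7)/(32*(2*n^3 - 15*n^2 + 4*n + 21))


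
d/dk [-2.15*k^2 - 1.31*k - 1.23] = -4.3*k - 1.31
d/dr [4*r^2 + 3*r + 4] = 8*r + 3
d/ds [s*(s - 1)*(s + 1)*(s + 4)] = 4*s^3 + 12*s^2 - 2*s - 4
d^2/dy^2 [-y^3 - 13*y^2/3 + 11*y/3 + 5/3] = -6*y - 26/3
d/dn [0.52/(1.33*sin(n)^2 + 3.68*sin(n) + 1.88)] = -(1.3832*sin(n) + 1.9136)*cos(n)/(1.33*sin(n)^2 + 3.68*sin(n) + 1.88)^2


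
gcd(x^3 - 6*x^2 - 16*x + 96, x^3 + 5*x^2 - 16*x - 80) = x^2 - 16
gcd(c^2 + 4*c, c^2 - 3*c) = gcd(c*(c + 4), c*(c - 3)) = c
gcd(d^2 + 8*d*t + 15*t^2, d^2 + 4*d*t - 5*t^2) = d + 5*t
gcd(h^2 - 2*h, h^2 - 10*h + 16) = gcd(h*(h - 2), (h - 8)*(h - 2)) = h - 2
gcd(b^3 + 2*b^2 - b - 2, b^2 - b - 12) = 1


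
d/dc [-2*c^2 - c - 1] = -4*c - 1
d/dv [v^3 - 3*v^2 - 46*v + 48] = 3*v^2 - 6*v - 46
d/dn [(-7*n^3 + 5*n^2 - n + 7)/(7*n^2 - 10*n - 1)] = (-49*n^4 + 140*n^3 - 22*n^2 - 108*n + 71)/(49*n^4 - 140*n^3 + 86*n^2 + 20*n + 1)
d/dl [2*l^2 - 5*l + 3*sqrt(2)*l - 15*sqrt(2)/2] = 4*l - 5 + 3*sqrt(2)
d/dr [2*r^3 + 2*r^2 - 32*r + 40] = 6*r^2 + 4*r - 32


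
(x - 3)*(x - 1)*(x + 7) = x^3 + 3*x^2 - 25*x + 21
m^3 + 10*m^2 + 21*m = m*(m + 3)*(m + 7)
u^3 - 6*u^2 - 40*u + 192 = (u - 8)*(u - 4)*(u + 6)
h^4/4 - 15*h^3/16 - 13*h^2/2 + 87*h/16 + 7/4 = (h/4 + 1)*(h - 7)*(h - 1)*(h + 1/4)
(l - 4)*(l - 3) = l^2 - 7*l + 12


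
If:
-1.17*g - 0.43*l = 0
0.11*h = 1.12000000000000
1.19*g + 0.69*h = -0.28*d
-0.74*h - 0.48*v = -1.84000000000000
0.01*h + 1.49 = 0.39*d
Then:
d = 4.08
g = -6.86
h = 10.18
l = 18.68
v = -11.86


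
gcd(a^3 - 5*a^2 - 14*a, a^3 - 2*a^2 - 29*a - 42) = a^2 - 5*a - 14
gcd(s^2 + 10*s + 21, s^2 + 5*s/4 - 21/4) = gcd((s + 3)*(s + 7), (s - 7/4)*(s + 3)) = s + 3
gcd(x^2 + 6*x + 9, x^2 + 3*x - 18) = 1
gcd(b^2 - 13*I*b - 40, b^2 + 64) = b - 8*I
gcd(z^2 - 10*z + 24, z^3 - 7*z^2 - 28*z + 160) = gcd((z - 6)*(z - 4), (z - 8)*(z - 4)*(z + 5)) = z - 4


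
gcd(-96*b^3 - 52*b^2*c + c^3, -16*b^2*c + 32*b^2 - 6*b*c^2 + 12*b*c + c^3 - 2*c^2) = 16*b^2 + 6*b*c - c^2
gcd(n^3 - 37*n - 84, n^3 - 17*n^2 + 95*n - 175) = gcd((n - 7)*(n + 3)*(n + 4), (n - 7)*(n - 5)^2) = n - 7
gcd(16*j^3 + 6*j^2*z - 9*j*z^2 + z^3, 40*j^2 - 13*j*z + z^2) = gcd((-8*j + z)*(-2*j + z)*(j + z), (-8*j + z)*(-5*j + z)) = -8*j + z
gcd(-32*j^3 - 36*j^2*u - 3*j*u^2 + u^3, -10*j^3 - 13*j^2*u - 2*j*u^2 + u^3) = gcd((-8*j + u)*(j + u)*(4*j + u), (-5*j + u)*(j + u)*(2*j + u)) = j + u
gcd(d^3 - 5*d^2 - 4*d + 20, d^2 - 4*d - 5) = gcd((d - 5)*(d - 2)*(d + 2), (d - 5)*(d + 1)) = d - 5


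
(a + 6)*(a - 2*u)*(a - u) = a^3 - 3*a^2*u + 6*a^2 + 2*a*u^2 - 18*a*u + 12*u^2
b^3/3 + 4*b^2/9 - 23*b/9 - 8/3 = (b/3 + 1)*(b - 8/3)*(b + 1)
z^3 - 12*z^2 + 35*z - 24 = (z - 8)*(z - 3)*(z - 1)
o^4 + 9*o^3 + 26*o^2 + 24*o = o*(o + 2)*(o + 3)*(o + 4)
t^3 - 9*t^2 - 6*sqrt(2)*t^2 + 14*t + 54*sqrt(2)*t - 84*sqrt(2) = (t - 7)*(t - 2)*(t - 6*sqrt(2))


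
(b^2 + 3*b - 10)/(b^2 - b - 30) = (b - 2)/(b - 6)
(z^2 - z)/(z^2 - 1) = z/(z + 1)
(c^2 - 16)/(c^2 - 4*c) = (c + 4)/c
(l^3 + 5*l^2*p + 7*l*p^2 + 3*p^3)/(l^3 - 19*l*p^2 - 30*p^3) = (-l^2 - 2*l*p - p^2)/(-l^2 + 3*l*p + 10*p^2)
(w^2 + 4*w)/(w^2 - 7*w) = (w + 4)/(w - 7)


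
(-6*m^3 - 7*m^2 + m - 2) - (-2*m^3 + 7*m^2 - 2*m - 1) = -4*m^3 - 14*m^2 + 3*m - 1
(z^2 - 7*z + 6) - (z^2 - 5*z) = 6 - 2*z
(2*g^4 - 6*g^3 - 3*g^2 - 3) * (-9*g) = -18*g^5 + 54*g^4 + 27*g^3 + 27*g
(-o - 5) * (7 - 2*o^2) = 2*o^3 + 10*o^2 - 7*o - 35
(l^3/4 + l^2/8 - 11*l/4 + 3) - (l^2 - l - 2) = l^3/4 - 7*l^2/8 - 7*l/4 + 5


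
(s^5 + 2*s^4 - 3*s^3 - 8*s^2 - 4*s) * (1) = s^5 + 2*s^4 - 3*s^3 - 8*s^2 - 4*s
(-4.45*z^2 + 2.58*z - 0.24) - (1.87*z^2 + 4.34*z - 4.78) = -6.32*z^2 - 1.76*z + 4.54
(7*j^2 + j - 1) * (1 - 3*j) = -21*j^3 + 4*j^2 + 4*j - 1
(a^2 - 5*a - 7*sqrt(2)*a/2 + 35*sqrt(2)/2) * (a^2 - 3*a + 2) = a^4 - 8*a^3 - 7*sqrt(2)*a^3/2 + 17*a^2 + 28*sqrt(2)*a^2 - 119*sqrt(2)*a/2 - 10*a + 35*sqrt(2)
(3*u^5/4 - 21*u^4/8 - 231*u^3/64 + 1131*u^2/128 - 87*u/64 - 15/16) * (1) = 3*u^5/4 - 21*u^4/8 - 231*u^3/64 + 1131*u^2/128 - 87*u/64 - 15/16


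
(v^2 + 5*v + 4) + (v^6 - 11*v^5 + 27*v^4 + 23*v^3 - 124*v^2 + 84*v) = v^6 - 11*v^5 + 27*v^4 + 23*v^3 - 123*v^2 + 89*v + 4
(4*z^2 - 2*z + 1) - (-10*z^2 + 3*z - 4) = 14*z^2 - 5*z + 5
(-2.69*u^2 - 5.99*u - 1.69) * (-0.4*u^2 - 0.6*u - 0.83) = 1.076*u^4 + 4.01*u^3 + 6.5027*u^2 + 5.9857*u + 1.4027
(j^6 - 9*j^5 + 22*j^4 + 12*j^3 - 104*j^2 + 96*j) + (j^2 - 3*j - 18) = j^6 - 9*j^5 + 22*j^4 + 12*j^3 - 103*j^2 + 93*j - 18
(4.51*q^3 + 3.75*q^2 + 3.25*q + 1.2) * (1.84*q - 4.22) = 8.2984*q^4 - 12.1322*q^3 - 9.845*q^2 - 11.507*q - 5.064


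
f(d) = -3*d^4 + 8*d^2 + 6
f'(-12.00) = 20544.00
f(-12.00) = -61050.00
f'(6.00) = -2496.00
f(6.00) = -3594.00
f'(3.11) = -311.20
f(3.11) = -197.27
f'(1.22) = -2.27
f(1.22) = 11.26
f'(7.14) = -4253.69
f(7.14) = -7382.92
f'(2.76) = -208.13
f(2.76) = -107.14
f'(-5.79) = 2236.61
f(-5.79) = -3097.40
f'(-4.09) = 755.58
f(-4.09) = -699.66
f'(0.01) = 0.16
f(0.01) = 6.00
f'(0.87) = 6.02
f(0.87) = 10.34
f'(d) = -12*d^3 + 16*d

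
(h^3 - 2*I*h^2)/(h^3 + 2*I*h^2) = (h - 2*I)/(h + 2*I)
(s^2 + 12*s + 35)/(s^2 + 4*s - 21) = (s + 5)/(s - 3)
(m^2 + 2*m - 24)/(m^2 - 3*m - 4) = (m + 6)/(m + 1)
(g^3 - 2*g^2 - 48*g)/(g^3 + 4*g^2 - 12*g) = (g - 8)/(g - 2)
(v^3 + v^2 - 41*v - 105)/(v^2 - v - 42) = (v^2 + 8*v + 15)/(v + 6)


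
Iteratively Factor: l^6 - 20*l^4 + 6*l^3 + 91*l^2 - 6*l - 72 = (l + 2)*(l^5 - 2*l^4 - 16*l^3 + 38*l^2 + 15*l - 36) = (l + 1)*(l + 2)*(l^4 - 3*l^3 - 13*l^2 + 51*l - 36) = (l + 1)*(l + 2)*(l + 4)*(l^3 - 7*l^2 + 15*l - 9) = (l - 1)*(l + 1)*(l + 2)*(l + 4)*(l^2 - 6*l + 9) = (l - 3)*(l - 1)*(l + 1)*(l + 2)*(l + 4)*(l - 3)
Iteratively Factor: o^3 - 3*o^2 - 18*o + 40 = (o - 2)*(o^2 - o - 20) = (o - 2)*(o + 4)*(o - 5)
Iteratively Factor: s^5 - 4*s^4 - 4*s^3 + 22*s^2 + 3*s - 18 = (s - 1)*(s^4 - 3*s^3 - 7*s^2 + 15*s + 18) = (s - 3)*(s - 1)*(s^3 - 7*s - 6) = (s - 3)^2*(s - 1)*(s^2 + 3*s + 2) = (s - 3)^2*(s - 1)*(s + 2)*(s + 1)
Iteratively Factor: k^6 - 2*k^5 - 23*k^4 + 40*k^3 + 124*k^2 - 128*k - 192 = (k + 4)*(k^5 - 6*k^4 + k^3 + 36*k^2 - 20*k - 48) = (k + 2)*(k + 4)*(k^4 - 8*k^3 + 17*k^2 + 2*k - 24) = (k - 3)*(k + 2)*(k + 4)*(k^3 - 5*k^2 + 2*k + 8) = (k - 4)*(k - 3)*(k + 2)*(k + 4)*(k^2 - k - 2) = (k - 4)*(k - 3)*(k + 1)*(k + 2)*(k + 4)*(k - 2)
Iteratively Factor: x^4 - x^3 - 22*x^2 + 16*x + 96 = (x - 3)*(x^3 + 2*x^2 - 16*x - 32) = (x - 3)*(x + 2)*(x^2 - 16) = (x - 3)*(x + 2)*(x + 4)*(x - 4)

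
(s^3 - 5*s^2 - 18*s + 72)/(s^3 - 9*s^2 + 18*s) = (s + 4)/s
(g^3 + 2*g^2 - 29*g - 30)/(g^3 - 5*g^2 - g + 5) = (g + 6)/(g - 1)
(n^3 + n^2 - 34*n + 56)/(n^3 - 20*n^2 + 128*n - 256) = (n^2 + 5*n - 14)/(n^2 - 16*n + 64)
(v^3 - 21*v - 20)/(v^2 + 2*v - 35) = (v^2 + 5*v + 4)/(v + 7)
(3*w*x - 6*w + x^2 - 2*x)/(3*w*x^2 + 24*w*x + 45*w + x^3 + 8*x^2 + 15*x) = (x - 2)/(x^2 + 8*x + 15)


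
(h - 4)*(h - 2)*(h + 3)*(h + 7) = h^4 + 4*h^3 - 31*h^2 - 46*h + 168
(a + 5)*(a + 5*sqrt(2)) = a^2 + 5*a + 5*sqrt(2)*a + 25*sqrt(2)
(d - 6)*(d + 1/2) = d^2 - 11*d/2 - 3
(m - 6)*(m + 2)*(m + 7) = m^3 + 3*m^2 - 40*m - 84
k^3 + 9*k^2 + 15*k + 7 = (k + 1)^2*(k + 7)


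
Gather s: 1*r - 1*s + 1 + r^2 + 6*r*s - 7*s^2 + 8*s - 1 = r^2 + r - 7*s^2 + s*(6*r + 7)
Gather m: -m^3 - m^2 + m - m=-m^3 - m^2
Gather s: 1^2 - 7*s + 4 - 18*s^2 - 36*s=-18*s^2 - 43*s + 5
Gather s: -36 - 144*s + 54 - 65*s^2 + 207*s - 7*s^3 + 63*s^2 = -7*s^3 - 2*s^2 + 63*s + 18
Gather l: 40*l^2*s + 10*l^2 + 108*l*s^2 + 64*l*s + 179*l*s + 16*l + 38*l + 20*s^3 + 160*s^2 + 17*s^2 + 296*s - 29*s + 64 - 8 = l^2*(40*s + 10) + l*(108*s^2 + 243*s + 54) + 20*s^3 + 177*s^2 + 267*s + 56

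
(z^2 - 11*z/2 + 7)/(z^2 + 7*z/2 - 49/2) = (z - 2)/(z + 7)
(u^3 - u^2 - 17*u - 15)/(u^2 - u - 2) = (u^2 - 2*u - 15)/(u - 2)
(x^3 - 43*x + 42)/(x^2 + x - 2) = (x^2 + x - 42)/(x + 2)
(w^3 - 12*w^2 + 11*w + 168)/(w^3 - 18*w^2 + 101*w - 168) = (w + 3)/(w - 3)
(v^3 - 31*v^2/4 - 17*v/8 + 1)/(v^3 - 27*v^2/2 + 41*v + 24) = (v - 1/4)/(v - 6)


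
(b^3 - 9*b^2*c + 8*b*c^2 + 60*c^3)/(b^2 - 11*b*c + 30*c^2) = b + 2*c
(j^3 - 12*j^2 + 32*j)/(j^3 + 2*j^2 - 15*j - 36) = j*(j - 8)/(j^2 + 6*j + 9)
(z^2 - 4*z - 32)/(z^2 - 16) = (z - 8)/(z - 4)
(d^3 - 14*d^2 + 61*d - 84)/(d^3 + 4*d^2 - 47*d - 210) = (d^2 - 7*d + 12)/(d^2 + 11*d + 30)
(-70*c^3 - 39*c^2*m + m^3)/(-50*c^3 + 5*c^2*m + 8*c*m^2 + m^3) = (14*c^2 + 5*c*m - m^2)/(10*c^2 - 3*c*m - m^2)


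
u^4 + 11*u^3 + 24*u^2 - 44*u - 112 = (u - 2)*(u + 2)*(u + 4)*(u + 7)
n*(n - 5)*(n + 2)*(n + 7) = n^4 + 4*n^3 - 31*n^2 - 70*n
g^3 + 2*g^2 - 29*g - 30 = (g - 5)*(g + 1)*(g + 6)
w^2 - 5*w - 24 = (w - 8)*(w + 3)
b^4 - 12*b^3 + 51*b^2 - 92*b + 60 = (b - 5)*(b - 3)*(b - 2)^2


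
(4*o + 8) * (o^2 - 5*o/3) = 4*o^3 + 4*o^2/3 - 40*o/3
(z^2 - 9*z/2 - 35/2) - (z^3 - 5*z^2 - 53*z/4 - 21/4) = -z^3 + 6*z^2 + 35*z/4 - 49/4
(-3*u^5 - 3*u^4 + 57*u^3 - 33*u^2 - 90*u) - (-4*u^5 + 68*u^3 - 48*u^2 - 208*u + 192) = u^5 - 3*u^4 - 11*u^3 + 15*u^2 + 118*u - 192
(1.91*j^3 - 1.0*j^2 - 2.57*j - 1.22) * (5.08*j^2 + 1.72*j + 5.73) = 9.7028*j^5 - 1.7948*j^4 - 3.8313*j^3 - 16.348*j^2 - 16.8245*j - 6.9906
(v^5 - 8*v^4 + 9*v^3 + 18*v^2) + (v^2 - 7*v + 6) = v^5 - 8*v^4 + 9*v^3 + 19*v^2 - 7*v + 6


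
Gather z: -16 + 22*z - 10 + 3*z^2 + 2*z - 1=3*z^2 + 24*z - 27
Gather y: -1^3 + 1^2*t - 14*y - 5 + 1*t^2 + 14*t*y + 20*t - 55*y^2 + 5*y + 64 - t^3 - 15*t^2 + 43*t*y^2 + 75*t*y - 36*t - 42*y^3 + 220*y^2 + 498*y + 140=-t^3 - 14*t^2 - 15*t - 42*y^3 + y^2*(43*t + 165) + y*(89*t + 489) + 198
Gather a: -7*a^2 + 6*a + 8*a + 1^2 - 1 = -7*a^2 + 14*a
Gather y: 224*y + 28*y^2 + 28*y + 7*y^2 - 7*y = 35*y^2 + 245*y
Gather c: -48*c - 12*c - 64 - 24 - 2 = -60*c - 90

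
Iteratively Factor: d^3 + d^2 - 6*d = (d + 3)*(d^2 - 2*d) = (d - 2)*(d + 3)*(d)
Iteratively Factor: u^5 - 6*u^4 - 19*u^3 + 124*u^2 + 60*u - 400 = (u - 5)*(u^4 - u^3 - 24*u^2 + 4*u + 80) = (u - 5)^2*(u^3 + 4*u^2 - 4*u - 16) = (u - 5)^2*(u - 2)*(u^2 + 6*u + 8) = (u - 5)^2*(u - 2)*(u + 2)*(u + 4)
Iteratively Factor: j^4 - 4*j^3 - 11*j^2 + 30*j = (j - 5)*(j^3 + j^2 - 6*j) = j*(j - 5)*(j^2 + j - 6) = j*(j - 5)*(j - 2)*(j + 3)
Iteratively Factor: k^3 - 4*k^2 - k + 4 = (k + 1)*(k^2 - 5*k + 4) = (k - 4)*(k + 1)*(k - 1)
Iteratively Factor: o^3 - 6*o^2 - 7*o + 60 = (o - 5)*(o^2 - o - 12) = (o - 5)*(o + 3)*(o - 4)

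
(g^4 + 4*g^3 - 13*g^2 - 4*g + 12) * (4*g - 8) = 4*g^5 + 8*g^4 - 84*g^3 + 88*g^2 + 80*g - 96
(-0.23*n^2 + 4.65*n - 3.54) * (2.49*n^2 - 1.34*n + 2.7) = -0.5727*n^4 + 11.8867*n^3 - 15.6666*n^2 + 17.2986*n - 9.558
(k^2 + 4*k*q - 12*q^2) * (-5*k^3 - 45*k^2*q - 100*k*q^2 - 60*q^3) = -5*k^5 - 65*k^4*q - 220*k^3*q^2 + 80*k^2*q^3 + 960*k*q^4 + 720*q^5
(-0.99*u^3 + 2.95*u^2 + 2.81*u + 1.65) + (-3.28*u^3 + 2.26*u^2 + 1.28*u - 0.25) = -4.27*u^3 + 5.21*u^2 + 4.09*u + 1.4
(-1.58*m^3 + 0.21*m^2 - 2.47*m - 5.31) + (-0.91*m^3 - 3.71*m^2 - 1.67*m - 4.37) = -2.49*m^3 - 3.5*m^2 - 4.14*m - 9.68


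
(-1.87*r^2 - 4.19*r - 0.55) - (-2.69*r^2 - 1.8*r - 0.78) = 0.82*r^2 - 2.39*r + 0.23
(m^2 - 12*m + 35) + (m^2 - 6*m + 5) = 2*m^2 - 18*m + 40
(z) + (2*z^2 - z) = 2*z^2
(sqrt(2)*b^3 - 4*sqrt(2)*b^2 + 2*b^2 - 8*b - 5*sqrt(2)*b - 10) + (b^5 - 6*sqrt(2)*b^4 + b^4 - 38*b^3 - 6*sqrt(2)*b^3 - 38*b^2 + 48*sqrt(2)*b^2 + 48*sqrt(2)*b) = b^5 - 6*sqrt(2)*b^4 + b^4 - 38*b^3 - 5*sqrt(2)*b^3 - 36*b^2 + 44*sqrt(2)*b^2 - 8*b + 43*sqrt(2)*b - 10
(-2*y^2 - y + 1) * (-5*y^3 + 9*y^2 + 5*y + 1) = 10*y^5 - 13*y^4 - 24*y^3 + 2*y^2 + 4*y + 1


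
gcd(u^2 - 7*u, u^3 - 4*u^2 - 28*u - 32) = 1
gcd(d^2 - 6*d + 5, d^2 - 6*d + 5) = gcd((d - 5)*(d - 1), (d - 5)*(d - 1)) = d^2 - 6*d + 5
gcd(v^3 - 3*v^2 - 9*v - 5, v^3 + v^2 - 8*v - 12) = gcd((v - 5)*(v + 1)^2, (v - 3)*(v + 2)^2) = 1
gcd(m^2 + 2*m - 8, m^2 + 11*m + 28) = m + 4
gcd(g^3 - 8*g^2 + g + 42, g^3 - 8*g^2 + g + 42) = g^3 - 8*g^2 + g + 42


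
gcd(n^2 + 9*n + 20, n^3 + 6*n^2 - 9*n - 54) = 1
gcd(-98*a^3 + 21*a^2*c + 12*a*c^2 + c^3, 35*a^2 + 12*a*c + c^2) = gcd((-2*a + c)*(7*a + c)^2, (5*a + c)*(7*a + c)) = 7*a + c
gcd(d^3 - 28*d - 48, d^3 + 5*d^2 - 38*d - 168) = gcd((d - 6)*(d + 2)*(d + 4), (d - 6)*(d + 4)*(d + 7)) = d^2 - 2*d - 24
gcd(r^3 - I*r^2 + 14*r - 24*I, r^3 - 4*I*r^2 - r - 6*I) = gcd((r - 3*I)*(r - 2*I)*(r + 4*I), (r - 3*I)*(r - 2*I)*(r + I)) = r^2 - 5*I*r - 6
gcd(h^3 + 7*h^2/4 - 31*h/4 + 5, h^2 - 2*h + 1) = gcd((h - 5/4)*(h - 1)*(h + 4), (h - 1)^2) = h - 1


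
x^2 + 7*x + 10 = (x + 2)*(x + 5)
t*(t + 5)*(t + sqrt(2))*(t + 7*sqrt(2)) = t^4 + 5*t^3 + 8*sqrt(2)*t^3 + 14*t^2 + 40*sqrt(2)*t^2 + 70*t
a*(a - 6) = a^2 - 6*a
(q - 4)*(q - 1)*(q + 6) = q^3 + q^2 - 26*q + 24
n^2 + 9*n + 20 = (n + 4)*(n + 5)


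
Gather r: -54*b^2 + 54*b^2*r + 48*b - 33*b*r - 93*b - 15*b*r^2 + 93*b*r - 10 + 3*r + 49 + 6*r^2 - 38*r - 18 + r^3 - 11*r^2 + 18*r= -54*b^2 - 45*b + r^3 + r^2*(-15*b - 5) + r*(54*b^2 + 60*b - 17) + 21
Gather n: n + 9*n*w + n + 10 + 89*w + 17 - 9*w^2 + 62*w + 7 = n*(9*w + 2) - 9*w^2 + 151*w + 34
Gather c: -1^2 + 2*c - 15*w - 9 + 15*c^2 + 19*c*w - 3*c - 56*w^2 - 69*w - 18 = 15*c^2 + c*(19*w - 1) - 56*w^2 - 84*w - 28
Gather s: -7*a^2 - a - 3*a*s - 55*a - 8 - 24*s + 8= -7*a^2 - 56*a + s*(-3*a - 24)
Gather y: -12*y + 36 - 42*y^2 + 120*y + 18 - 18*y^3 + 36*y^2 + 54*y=-18*y^3 - 6*y^2 + 162*y + 54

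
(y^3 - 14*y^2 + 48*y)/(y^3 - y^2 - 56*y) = (y - 6)/(y + 7)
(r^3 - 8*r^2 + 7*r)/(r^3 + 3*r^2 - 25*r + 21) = r*(r - 7)/(r^2 + 4*r - 21)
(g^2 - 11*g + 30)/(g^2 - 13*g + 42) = (g - 5)/(g - 7)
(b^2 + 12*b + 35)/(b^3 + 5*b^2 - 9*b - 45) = (b + 7)/(b^2 - 9)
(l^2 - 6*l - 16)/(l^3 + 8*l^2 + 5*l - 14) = (l - 8)/(l^2 + 6*l - 7)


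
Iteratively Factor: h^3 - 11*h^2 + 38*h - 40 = (h - 5)*(h^2 - 6*h + 8) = (h - 5)*(h - 4)*(h - 2)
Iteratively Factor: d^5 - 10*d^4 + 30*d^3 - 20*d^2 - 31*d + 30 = (d - 2)*(d^4 - 8*d^3 + 14*d^2 + 8*d - 15) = (d - 5)*(d - 2)*(d^3 - 3*d^2 - d + 3) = (d - 5)*(d - 2)*(d - 1)*(d^2 - 2*d - 3) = (d - 5)*(d - 2)*(d - 1)*(d + 1)*(d - 3)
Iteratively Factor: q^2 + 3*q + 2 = (q + 2)*(q + 1)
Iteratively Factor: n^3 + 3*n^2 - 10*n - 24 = (n - 3)*(n^2 + 6*n + 8) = (n - 3)*(n + 4)*(n + 2)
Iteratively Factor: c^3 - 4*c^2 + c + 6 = (c - 2)*(c^2 - 2*c - 3) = (c - 3)*(c - 2)*(c + 1)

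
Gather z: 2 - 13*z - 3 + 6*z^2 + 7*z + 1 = 6*z^2 - 6*z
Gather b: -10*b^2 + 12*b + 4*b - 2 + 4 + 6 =-10*b^2 + 16*b + 8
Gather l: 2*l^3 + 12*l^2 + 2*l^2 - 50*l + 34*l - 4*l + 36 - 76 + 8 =2*l^3 + 14*l^2 - 20*l - 32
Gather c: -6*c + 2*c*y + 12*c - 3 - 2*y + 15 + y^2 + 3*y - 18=c*(2*y + 6) + y^2 + y - 6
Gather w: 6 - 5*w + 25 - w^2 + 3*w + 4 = -w^2 - 2*w + 35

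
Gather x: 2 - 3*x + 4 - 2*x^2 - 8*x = -2*x^2 - 11*x + 6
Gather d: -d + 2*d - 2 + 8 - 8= d - 2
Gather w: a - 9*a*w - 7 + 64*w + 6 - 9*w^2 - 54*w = a - 9*w^2 + w*(10 - 9*a) - 1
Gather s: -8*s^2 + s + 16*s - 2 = -8*s^2 + 17*s - 2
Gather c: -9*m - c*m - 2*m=-c*m - 11*m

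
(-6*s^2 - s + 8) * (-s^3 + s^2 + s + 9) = 6*s^5 - 5*s^4 - 15*s^3 - 47*s^2 - s + 72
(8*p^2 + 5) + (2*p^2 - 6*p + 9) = 10*p^2 - 6*p + 14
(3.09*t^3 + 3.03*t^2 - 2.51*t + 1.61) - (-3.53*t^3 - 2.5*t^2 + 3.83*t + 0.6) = 6.62*t^3 + 5.53*t^2 - 6.34*t + 1.01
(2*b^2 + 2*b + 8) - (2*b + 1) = 2*b^2 + 7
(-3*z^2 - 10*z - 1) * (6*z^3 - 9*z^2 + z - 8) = -18*z^5 - 33*z^4 + 81*z^3 + 23*z^2 + 79*z + 8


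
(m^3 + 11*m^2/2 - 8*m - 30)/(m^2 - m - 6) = (m^2 + 7*m/2 - 15)/(m - 3)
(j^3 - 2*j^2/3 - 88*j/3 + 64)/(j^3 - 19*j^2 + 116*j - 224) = (j^2 + 10*j/3 - 16)/(j^2 - 15*j + 56)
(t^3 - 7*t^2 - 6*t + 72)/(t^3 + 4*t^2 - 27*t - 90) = (t^2 - 10*t + 24)/(t^2 + t - 30)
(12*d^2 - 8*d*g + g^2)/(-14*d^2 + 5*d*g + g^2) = (-6*d + g)/(7*d + g)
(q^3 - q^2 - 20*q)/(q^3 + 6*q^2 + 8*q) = (q - 5)/(q + 2)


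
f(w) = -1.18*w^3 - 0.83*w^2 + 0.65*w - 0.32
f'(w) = -3.54*w^2 - 1.66*w + 0.65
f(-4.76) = 105.04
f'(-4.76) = -71.66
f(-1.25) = -0.12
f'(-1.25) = -2.81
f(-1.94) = 3.91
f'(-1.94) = -9.45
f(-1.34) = 0.16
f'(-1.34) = -3.48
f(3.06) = -39.91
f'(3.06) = -37.58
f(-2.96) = 21.09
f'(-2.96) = -25.45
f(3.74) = -71.23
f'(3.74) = -55.07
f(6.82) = -408.81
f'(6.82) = -175.33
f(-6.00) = 220.78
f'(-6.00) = -116.83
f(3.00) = -37.70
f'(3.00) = -36.19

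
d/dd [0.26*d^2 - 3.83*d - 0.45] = 0.52*d - 3.83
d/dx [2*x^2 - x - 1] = 4*x - 1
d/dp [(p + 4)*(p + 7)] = 2*p + 11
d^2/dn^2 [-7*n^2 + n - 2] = -14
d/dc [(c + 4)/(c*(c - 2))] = (-c^2 - 8*c + 8)/(c^2*(c^2 - 4*c + 4))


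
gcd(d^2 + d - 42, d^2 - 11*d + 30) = d - 6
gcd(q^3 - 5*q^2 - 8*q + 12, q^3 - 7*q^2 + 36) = q^2 - 4*q - 12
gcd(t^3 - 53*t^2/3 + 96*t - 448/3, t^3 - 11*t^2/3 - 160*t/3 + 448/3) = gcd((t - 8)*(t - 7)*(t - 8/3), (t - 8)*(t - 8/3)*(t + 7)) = t^2 - 32*t/3 + 64/3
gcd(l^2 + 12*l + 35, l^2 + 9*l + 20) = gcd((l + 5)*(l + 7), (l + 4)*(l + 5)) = l + 5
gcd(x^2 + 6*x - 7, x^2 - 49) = x + 7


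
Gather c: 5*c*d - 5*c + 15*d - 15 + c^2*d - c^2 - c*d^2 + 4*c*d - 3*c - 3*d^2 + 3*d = c^2*(d - 1) + c*(-d^2 + 9*d - 8) - 3*d^2 + 18*d - 15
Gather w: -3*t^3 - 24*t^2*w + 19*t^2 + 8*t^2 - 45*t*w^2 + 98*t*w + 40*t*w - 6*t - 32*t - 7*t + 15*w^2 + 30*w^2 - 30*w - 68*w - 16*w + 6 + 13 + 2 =-3*t^3 + 27*t^2 - 45*t + w^2*(45 - 45*t) + w*(-24*t^2 + 138*t - 114) + 21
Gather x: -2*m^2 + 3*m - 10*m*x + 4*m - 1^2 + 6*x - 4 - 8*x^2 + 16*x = -2*m^2 + 7*m - 8*x^2 + x*(22 - 10*m) - 5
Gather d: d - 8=d - 8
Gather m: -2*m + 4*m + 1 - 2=2*m - 1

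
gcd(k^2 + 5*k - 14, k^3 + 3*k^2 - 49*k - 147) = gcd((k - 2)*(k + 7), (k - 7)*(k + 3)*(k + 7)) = k + 7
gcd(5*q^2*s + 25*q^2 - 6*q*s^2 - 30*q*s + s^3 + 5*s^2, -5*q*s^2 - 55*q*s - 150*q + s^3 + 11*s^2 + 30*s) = 5*q*s + 25*q - s^2 - 5*s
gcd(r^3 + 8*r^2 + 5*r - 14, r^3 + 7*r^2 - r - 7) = r^2 + 6*r - 7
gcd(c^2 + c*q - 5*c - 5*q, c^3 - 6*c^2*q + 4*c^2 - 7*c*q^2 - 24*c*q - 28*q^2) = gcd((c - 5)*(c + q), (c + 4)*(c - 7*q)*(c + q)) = c + q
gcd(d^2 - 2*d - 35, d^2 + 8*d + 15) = d + 5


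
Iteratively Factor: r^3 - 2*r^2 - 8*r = (r + 2)*(r^2 - 4*r) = r*(r + 2)*(r - 4)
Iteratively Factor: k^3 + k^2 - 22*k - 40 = (k - 5)*(k^2 + 6*k + 8) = (k - 5)*(k + 2)*(k + 4)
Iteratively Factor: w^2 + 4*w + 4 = (w + 2)*(w + 2)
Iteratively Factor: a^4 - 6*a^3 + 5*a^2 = (a - 1)*(a^3 - 5*a^2) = a*(a - 1)*(a^2 - 5*a) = a*(a - 5)*(a - 1)*(a)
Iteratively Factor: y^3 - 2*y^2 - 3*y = (y + 1)*(y^2 - 3*y) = y*(y + 1)*(y - 3)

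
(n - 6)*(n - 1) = n^2 - 7*n + 6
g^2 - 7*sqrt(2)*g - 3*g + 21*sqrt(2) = (g - 3)*(g - 7*sqrt(2))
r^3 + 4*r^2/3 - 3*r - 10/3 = (r - 5/3)*(r + 1)*(r + 2)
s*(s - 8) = s^2 - 8*s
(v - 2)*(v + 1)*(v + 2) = v^3 + v^2 - 4*v - 4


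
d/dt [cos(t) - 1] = -sin(t)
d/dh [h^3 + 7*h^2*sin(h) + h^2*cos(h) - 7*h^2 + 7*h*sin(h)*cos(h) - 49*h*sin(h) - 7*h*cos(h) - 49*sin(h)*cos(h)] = -h^2*sin(h) + 7*h^2*cos(h) + 3*h^2 + 21*h*sin(h) - 47*h*cos(h) + 7*h*cos(2*h) - 14*h - 49*sin(h) + 7*sin(2*h)/2 - 7*cos(h) - 49*cos(2*h)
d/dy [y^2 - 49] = 2*y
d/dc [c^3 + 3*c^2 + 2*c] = 3*c^2 + 6*c + 2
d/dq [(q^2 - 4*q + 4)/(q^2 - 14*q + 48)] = 2*(-5*q^2 + 44*q - 68)/(q^4 - 28*q^3 + 292*q^2 - 1344*q + 2304)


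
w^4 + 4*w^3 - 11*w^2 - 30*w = w*(w - 3)*(w + 2)*(w + 5)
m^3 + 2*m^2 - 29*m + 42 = (m - 3)*(m - 2)*(m + 7)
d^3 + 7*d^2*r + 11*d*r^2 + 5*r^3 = (d + r)^2*(d + 5*r)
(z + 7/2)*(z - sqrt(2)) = z^2 - sqrt(2)*z + 7*z/2 - 7*sqrt(2)/2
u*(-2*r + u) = -2*r*u + u^2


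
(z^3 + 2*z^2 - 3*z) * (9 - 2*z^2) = -2*z^5 - 4*z^4 + 15*z^3 + 18*z^2 - 27*z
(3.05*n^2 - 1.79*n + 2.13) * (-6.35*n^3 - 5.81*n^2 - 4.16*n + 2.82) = -19.3675*n^5 - 6.354*n^4 - 15.8136*n^3 + 3.6721*n^2 - 13.9086*n + 6.0066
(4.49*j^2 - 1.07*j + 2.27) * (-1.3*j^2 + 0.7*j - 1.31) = -5.837*j^4 + 4.534*j^3 - 9.5819*j^2 + 2.9907*j - 2.9737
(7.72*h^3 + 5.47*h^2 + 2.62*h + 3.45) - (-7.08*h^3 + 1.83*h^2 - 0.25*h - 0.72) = 14.8*h^3 + 3.64*h^2 + 2.87*h + 4.17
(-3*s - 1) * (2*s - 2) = -6*s^2 + 4*s + 2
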